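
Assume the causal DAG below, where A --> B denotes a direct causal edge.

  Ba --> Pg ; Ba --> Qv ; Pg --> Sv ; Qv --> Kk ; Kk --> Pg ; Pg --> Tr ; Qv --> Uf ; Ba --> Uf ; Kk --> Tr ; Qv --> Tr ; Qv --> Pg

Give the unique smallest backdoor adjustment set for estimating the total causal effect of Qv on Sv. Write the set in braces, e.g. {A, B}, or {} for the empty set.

{Ba}

Variables eligible for adjustment (non-descendants of Qv, excluding Qv and Sv): {Ba}.
Backdoor paths from Qv to Sv:
  P1: Qv <- Ba -> Pg -> Sv
The empty set is not sufficient: P1 (Qv <- Ba -> Pg -> Sv) has no collider blocking it and no conditioned non-collider, so it is open.
Try {Ba}:
  P1: blocked at fork node Ba ∈ conditioning set.
{Ba} contains no descendant of Qv and blocks every backdoor path.
{Ba} is the unique smallest valid adjustment set.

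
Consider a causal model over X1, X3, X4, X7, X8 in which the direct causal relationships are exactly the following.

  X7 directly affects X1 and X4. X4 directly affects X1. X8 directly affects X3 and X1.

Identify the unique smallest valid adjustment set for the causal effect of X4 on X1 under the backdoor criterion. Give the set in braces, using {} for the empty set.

{X7}

Variables eligible for adjustment (non-descendants of X4, excluding X4 and X1): {X3, X7, X8}.
Backdoor paths from X4 to X1:
  P1: X4 <- X7 -> X1
The empty set is not sufficient: P1 (X4 <- X7 -> X1) has no collider blocking it and no conditioned non-collider, so it is open.
Try {X7}:
  P1: blocked at fork node X7 ∈ conditioning set.
{X7} contains no descendant of X4 and blocks every backdoor path.
No other singleton works — e.g. {X8} leaves P1 open — so {X7} is the unique smallest valid adjustment set.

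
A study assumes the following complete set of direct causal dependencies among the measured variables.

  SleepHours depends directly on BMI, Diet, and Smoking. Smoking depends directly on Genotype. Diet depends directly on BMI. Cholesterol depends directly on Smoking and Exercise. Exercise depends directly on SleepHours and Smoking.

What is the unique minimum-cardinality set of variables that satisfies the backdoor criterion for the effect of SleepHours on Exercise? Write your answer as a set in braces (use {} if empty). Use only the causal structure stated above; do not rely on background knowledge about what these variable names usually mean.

Variables eligible for adjustment (non-descendants of SleepHours, excluding SleepHours and Exercise): {BMI, Diet, Genotype, Smoking}.
Backdoor paths from SleepHours to Exercise:
  P1: SleepHours <- Smoking -> Exercise
  P2: SleepHours <- Smoking -> Cholesterol <- Exercise
The empty set is not sufficient: P1 (SleepHours <- Smoking -> Exercise) has no collider blocking it and no conditioned non-collider, so it is open.
Try {Smoking}:
  P1: blocked at fork node Smoking ∈ conditioning set.
  P2: blocked at fork node Smoking ∈ conditioning set.
{Smoking} contains no descendant of SleepHours and blocks every backdoor path.
No other singleton works — e.g. {Genotype} leaves P1 open — so {Smoking} is the unique smallest valid adjustment set.

{Smoking}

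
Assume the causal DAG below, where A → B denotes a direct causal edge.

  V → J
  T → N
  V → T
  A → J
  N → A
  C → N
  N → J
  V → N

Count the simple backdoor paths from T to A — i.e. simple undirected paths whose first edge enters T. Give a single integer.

A backdoor path from T to A is any simple undirected path whose first edge points into T (i.e. leaves T via a parent).
Parents of T: {V}.
Enumerating:
  P1: T <- V -> N -> A
  P2: T <- V -> N -> J <- A
  P3: T <- V -> J <- N -> A
  P4: T <- V -> J <- A
That exhausts the simple backdoor paths. Count: 4.

4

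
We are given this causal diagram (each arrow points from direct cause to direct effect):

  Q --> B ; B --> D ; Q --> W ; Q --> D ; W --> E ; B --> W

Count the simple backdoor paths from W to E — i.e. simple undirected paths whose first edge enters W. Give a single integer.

0

A backdoor path from W to E is any simple undirected path whose first edge points into W (i.e. leaves W via a parent).
Parents of W: {B, Q}.
No simple path from any parent of W reaches E without revisiting W, so there are no backdoor paths.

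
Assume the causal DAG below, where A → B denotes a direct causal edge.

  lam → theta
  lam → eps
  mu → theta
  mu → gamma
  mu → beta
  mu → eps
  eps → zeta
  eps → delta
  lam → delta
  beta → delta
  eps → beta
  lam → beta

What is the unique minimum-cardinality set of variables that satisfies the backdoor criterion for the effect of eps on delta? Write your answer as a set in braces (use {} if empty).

{lam, mu}

Variables eligible for adjustment (non-descendants of eps, excluding eps and delta): {gamma, lam, mu, theta}.
Backdoor paths from eps to delta:
  P1: eps <- lam -> beta -> delta
  P2: eps <- lam -> delta
  P3: eps <- lam -> theta <- mu -> beta -> delta
  P4: eps <- mu -> beta <- lam -> delta
  P5: eps <- mu -> beta -> delta
  P6: eps <- mu -> theta <- lam -> beta -> delta
  P7: eps <- mu -> theta <- lam -> delta
The empty set is not sufficient: P1 (eps <- lam -> beta -> delta) has no collider blocking it and no conditioned non-collider, so it is open.
Try {lam, mu}:
  P1: blocked at fork node lam ∈ conditioning set.
  P2: blocked at fork node lam ∈ conditioning set.
  P3: blocked at fork node lam ∈ conditioning set.
  P4: blocked at fork node mu ∈ conditioning set.
  P5: blocked at fork node mu ∈ conditioning set.
  P6: blocked at fork node mu ∈ conditioning set.
  P7: blocked at fork node mu ∈ conditioning set.
{lam, mu} contains no descendant of eps and blocks every backdoor path.
Every element of {lam, mu} is needed (dropping lam leaves P1 open; dropping mu leaves P5 open), so no proper subset is valid.
Among all size-2 subsets of the eligible variables, only {lam, mu} blocks every backdoor path, so it is the unique smallest valid adjustment set.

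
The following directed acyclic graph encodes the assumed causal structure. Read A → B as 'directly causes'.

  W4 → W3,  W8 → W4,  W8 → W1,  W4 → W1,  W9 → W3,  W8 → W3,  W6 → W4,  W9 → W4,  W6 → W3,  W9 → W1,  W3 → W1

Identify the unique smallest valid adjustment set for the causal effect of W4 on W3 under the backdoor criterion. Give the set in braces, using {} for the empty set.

{W6, W8, W9}

Variables eligible for adjustment (non-descendants of W4, excluding W4 and W3): {W6, W8, W9}.
Backdoor paths from W4 to W3:
  P1: W4 <- W8 -> W3
  P2: W4 <- W8 -> W1 <- W9 -> W3
  P3: W4 <- W8 -> W1 <- W3
  P4: W4 <- W6 -> W3
  P5: W4 <- W9 -> W3
  P6: W4 <- W9 -> W1 <- W8 -> W3
  P7: W4 <- W9 -> W1 <- W3
The empty set is not sufficient: P1 (W4 <- W8 -> W3) has no collider blocking it and no conditioned non-collider, so it is open.
Try {W6, W8, W9}:
  P1: blocked at fork node W8 ∈ conditioning set.
  P2: blocked at fork node W8 ∈ conditioning set.
  P3: blocked at fork node W8 ∈ conditioning set.
  P4: blocked at fork node W6 ∈ conditioning set.
  P5: blocked at fork node W9 ∈ conditioning set.
  P6: blocked at fork node W9 ∈ conditioning set.
  P7: blocked at fork node W9 ∈ conditioning set.
{W6, W8, W9} contains no descendant of W4 and blocks every backdoor path.
Every element of {W6, W8, W9} is needed (dropping W6 leaves P4 open; dropping W8 leaves P1 open; dropping W9 leaves P5 open), so no proper subset is valid.
Among all size-3 subsets of the eligible variables, only {W6, W8, W9} blocks every backdoor path, so it is the unique smallest valid adjustment set.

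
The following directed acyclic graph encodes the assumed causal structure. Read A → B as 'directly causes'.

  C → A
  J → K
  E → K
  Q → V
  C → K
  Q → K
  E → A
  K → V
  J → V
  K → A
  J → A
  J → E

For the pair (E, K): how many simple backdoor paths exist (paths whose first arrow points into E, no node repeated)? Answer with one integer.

A backdoor path from E to K is any simple undirected path whose first edge points into E (i.e. leaves E via a parent).
Parents of E: {J}.
Enumerating:
  P1: E <- J -> K
  P2: E <- J -> V <- Q -> K
  P3: E <- J -> V <- K
  P4: E <- J -> A <- C -> K
  P5: E <- J -> A <- K
That exhausts the simple backdoor paths. Count: 5.

5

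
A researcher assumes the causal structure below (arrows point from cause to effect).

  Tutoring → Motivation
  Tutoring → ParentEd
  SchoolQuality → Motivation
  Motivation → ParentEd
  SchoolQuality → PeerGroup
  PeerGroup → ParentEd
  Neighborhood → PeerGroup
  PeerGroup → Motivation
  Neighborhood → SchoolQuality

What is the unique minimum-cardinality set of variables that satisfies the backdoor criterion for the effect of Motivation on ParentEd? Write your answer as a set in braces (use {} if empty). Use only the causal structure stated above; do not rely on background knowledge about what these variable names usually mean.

{PeerGroup, Tutoring}

Variables eligible for adjustment (non-descendants of Motivation, excluding Motivation and ParentEd): {Neighborhood, PeerGroup, SchoolQuality, Tutoring}.
Backdoor paths from Motivation to ParentEd:
  P1: Motivation <- SchoolQuality <- Neighborhood -> PeerGroup -> ParentEd
  P2: Motivation <- SchoolQuality -> PeerGroup -> ParentEd
  P3: Motivation <- Tutoring -> ParentEd
  P4: Motivation <- PeerGroup -> ParentEd
The empty set is not sufficient: P1 (Motivation <- SchoolQuality <- Neighborhood -> PeerGroup -> ParentEd) has no collider blocking it and no conditioned non-collider, so it is open.
Try {PeerGroup, Tutoring}:
  P1: blocked at chain node PeerGroup ∈ conditioning set.
  P2: blocked at chain node PeerGroup ∈ conditioning set.
  P3: blocked at fork node Tutoring ∈ conditioning set.
  P4: blocked at fork node PeerGroup ∈ conditioning set.
{PeerGroup, Tutoring} contains no descendant of Motivation and blocks every backdoor path.
Every element of {PeerGroup, Tutoring} is needed (dropping PeerGroup leaves P1 open; dropping Tutoring leaves P3 open), so no proper subset is valid.
Among all size-2 subsets of the eligible variables, only {PeerGroup, Tutoring} blocks every backdoor path, so it is the unique smallest valid adjustment set.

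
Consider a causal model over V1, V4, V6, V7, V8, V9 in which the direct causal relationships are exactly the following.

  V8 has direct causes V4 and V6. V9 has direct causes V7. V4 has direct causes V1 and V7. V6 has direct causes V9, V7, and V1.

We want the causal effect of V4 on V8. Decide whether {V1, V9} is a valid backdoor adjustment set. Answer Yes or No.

No

Backdoor paths from V4 to V8 (paths whose first edge points into V4):
  P1: V4 <- V1 -> V6 -> V8
  P2: V4 <- V7 -> V9 -> V6 -> V8
  P3: V4 <- V7 -> V6 -> V8
Condition 1 (no descendant of V4 in the set): holds — descendants of V4 are {V8}; none are in {V1, V9}.
Condition 2 (every backdoor path blocked by {V1, V9}):
  P1: blocked at fork node V1 ∈ conditioning set.
  P2: blocked at chain node V9 ∈ conditioning set.
  P3: open — no interior node is in the conditioning set.
{V1, V9} does not satisfy the backdoor criterion.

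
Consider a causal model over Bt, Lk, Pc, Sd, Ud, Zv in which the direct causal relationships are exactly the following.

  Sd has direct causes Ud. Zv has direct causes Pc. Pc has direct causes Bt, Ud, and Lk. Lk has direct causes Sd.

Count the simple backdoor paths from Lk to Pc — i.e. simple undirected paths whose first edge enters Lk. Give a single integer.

1

A backdoor path from Lk to Pc is any simple undirected path whose first edge points into Lk (i.e. leaves Lk via a parent).
Parents of Lk: {Sd}.
Enumerating:
  P1: Lk <- Sd <- Ud -> Pc
That exhausts the simple backdoor paths. Count: 1.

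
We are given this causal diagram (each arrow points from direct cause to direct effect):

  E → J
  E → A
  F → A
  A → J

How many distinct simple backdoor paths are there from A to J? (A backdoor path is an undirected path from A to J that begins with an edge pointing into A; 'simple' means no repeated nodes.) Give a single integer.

1

A backdoor path from A to J is any simple undirected path whose first edge points into A (i.e. leaves A via a parent).
Parents of A: {E, F}.
Enumerating:
  P1: A <- E -> J
That exhausts the simple backdoor paths. Count: 1.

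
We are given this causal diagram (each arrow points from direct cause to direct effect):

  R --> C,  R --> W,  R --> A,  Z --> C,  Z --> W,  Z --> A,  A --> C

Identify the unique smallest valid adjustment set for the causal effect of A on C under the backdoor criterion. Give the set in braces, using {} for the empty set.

{R, Z}

Variables eligible for adjustment (non-descendants of A, excluding A and C): {R, W, Z}.
Backdoor paths from A to C:
  P1: A <- Z -> W <- R -> C
  P2: A <- Z -> C
  P3: A <- R -> W <- Z -> C
  P4: A <- R -> C
The empty set is not sufficient: P2 (A <- Z -> C) has no collider blocking it and no conditioned non-collider, so it is open.
Try {R, Z}:
  P1: blocked at fork node Z ∈ conditioning set.
  P2: blocked at fork node Z ∈ conditioning set.
  P3: blocked at fork node R ∈ conditioning set.
  P4: blocked at fork node R ∈ conditioning set.
{R, Z} contains no descendant of A and blocks every backdoor path.
Every element of {R, Z} is needed (dropping R leaves P4 open; dropping Z leaves P2 open), so no proper subset is valid.
Among all size-2 subsets of the eligible variables, only {R, Z} blocks every backdoor path, so it is the unique smallest valid adjustment set.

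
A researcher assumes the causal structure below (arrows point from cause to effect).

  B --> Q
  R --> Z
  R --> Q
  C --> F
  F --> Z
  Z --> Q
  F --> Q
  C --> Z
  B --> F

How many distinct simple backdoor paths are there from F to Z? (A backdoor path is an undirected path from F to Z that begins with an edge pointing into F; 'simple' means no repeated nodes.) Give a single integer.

3

A backdoor path from F to Z is any simple undirected path whose first edge points into F (i.e. leaves F via a parent).
Parents of F: {B, C}.
Enumerating:
  P1: F <- C -> Z
  P2: F <- B -> Q <- R -> Z
  P3: F <- B -> Q <- Z
That exhausts the simple backdoor paths. Count: 3.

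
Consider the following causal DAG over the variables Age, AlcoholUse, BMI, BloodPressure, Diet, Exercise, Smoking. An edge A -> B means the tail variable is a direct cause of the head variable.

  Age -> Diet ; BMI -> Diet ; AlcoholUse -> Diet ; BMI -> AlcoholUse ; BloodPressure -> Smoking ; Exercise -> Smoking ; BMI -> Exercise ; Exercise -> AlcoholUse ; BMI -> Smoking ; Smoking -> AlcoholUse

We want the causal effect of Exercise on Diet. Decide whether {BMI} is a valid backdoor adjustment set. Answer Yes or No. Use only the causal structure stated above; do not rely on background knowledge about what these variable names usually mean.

Backdoor paths from Exercise to Diet (paths whose first edge points into Exercise):
  P1: Exercise <- BMI -> Smoking -> AlcoholUse -> Diet
  P2: Exercise <- BMI -> AlcoholUse -> Diet
  P3: Exercise <- BMI -> Diet
Condition 1 (no descendant of Exercise in the set): holds — descendants of Exercise are {AlcoholUse, Diet, Smoking}; none are in {BMI}.
Condition 2 (every backdoor path blocked by {BMI}):
  P1: blocked at fork node BMI ∈ conditioning set.
  P2: blocked at fork node BMI ∈ conditioning set.
  P3: blocked at fork node BMI ∈ conditioning set.
{BMI} satisfies the backdoor criterion.

Yes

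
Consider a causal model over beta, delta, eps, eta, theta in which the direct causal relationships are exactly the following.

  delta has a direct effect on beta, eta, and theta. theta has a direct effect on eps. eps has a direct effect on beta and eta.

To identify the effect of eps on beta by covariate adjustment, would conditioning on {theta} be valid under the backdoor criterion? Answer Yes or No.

Backdoor paths from eps to beta (paths whose first edge points into eps):
  P1: eps <- theta <- delta -> beta
Condition 1 (no descendant of eps in the set): holds — descendants of eps are {beta, eta}; none are in {theta}.
Condition 2 (every backdoor path blocked by {theta}):
  P1: blocked at chain node theta ∈ conditioning set.
{theta} satisfies the backdoor criterion.

Yes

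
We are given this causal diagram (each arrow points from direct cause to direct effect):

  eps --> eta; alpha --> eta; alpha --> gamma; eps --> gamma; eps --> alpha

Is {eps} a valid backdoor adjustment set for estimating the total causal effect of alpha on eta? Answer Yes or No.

Yes

Backdoor paths from alpha to eta (paths whose first edge points into alpha):
  P1: alpha <- eps -> eta
Condition 1 (no descendant of alpha in the set): holds — descendants of alpha are {eta, gamma}; none are in {eps}.
Condition 2 (every backdoor path blocked by {eps}):
  P1: blocked at fork node eps ∈ conditioning set.
{eps} satisfies the backdoor criterion.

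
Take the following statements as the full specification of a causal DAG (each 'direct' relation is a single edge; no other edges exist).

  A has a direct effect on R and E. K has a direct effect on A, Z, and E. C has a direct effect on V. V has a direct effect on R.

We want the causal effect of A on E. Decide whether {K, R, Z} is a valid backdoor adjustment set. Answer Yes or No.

Backdoor paths from A to E (paths whose first edge points into A):
  P1: A <- K -> E
Condition 1 (no descendant of A in the set): FAILS — R is a descendant of A.
Condition 2 (every backdoor path blocked by {K, R, Z}):
  P1: blocked at fork node K ∈ conditioning set.
{K, R, Z} does not satisfy the backdoor criterion.

No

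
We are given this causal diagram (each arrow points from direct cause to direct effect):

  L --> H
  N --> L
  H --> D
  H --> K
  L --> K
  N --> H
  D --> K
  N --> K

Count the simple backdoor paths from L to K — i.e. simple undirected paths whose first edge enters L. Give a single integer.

A backdoor path from L to K is any simple undirected path whose first edge points into L (i.e. leaves L via a parent).
Parents of L: {N}.
Enumerating:
  P1: L <- N -> H -> D -> K
  P2: L <- N -> H -> K
  P3: L <- N -> K
That exhausts the simple backdoor paths. Count: 3.

3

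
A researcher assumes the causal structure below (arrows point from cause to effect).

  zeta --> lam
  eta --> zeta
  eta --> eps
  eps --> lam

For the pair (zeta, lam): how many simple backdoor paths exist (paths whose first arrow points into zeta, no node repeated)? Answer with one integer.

1

A backdoor path from zeta to lam is any simple undirected path whose first edge points into zeta (i.e. leaves zeta via a parent).
Parents of zeta: {eta}.
Enumerating:
  P1: zeta <- eta -> eps -> lam
That exhausts the simple backdoor paths. Count: 1.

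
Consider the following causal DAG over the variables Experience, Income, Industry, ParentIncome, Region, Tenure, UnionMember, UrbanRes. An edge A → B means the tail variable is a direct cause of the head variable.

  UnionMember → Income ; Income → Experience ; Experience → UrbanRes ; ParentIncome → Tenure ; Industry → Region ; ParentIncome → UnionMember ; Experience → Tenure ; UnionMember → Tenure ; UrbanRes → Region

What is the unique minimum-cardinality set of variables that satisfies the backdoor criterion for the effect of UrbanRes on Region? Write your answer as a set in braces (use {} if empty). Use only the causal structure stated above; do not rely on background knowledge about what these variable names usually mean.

{}

Variables eligible for adjustment (non-descendants of UrbanRes, excluding UrbanRes and Region): {Experience, Income, Industry, ParentIncome, Tenure, UnionMember}.
Backdoor paths from UrbanRes to Region:
  (none)
With no backdoor paths the empty set already satisfies the criterion, and it is trivially minimal.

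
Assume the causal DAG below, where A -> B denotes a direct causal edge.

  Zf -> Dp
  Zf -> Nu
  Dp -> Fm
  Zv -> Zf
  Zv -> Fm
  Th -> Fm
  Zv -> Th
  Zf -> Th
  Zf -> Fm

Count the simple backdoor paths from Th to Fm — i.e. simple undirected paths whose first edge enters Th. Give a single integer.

A backdoor path from Th to Fm is any simple undirected path whose first edge points into Th (i.e. leaves Th via a parent).
Parents of Th: {Zf, Zv}.
Enumerating:
  P1: Th <- Zv -> Zf -> Dp -> Fm
  P2: Th <- Zv -> Zf -> Fm
  P3: Th <- Zv -> Fm
  P4: Th <- Zf <- Zv -> Fm
  P5: Th <- Zf -> Dp -> Fm
  P6: Th <- Zf -> Fm
That exhausts the simple backdoor paths. Count: 6.

6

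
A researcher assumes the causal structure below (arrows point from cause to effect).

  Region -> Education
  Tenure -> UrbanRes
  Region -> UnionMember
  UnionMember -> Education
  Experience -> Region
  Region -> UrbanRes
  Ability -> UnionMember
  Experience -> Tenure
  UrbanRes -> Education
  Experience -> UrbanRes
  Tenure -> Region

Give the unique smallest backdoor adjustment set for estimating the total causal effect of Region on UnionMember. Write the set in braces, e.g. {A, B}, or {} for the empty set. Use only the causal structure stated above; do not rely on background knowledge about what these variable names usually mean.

Variables eligible for adjustment (non-descendants of Region, excluding Region and UnionMember): {Ability, Experience, Tenure}.
Backdoor paths from Region to UnionMember:
  P1: Region <- Experience -> Tenure -> UrbanRes -> Education <- UnionMember
  P2: Region <- Experience -> UrbanRes -> Education <- UnionMember
  P3: Region <- Tenure <- Experience -> UrbanRes -> Education <- UnionMember
  P4: Region <- Tenure -> UrbanRes -> Education <- UnionMember
Each backdoor path contains an unconditioned collider, so every path is already blocked with the empty conditioning set:
  P1: blocked at collider Education (neither it nor any descendant is in the conditioning set).
  P2: blocked at collider Education (neither it nor any descendant is in the conditioning set).
  P3: blocked at collider Education (neither it nor any descendant is in the conditioning set).
  P4: blocked at collider Education (neither it nor any descendant is in the conditioning set).
The empty set is therefore the unique smallest valid set.

{}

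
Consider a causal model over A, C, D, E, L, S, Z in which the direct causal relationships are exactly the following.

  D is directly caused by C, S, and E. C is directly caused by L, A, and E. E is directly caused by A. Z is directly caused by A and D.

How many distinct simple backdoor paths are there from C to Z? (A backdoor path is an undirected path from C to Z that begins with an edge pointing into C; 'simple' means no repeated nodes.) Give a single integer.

4

A backdoor path from C to Z is any simple undirected path whose first edge points into C (i.e. leaves C via a parent).
Parents of C: {A, E, L}.
Enumerating:
  P1: C <- A -> E -> D -> Z
  P2: C <- A -> Z
  P3: C <- E <- A -> Z
  P4: C <- E -> D -> Z
That exhausts the simple backdoor paths. Count: 4.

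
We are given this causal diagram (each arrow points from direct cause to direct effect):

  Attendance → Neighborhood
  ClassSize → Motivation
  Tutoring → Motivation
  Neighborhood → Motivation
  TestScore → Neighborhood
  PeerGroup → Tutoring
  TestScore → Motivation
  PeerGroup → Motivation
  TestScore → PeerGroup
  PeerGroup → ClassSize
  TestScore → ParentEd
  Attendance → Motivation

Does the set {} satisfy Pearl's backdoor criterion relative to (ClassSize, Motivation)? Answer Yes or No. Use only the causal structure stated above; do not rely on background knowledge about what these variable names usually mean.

No

Backdoor paths from ClassSize to Motivation (paths whose first edge points into ClassSize):
  P1: ClassSize <- PeerGroup <- TestScore -> Neighborhood <- Attendance -> Motivation
  P2: ClassSize <- PeerGroup <- TestScore -> Neighborhood -> Motivation
  P3: ClassSize <- PeerGroup <- TestScore -> Motivation
  P4: ClassSize <- PeerGroup -> Tutoring -> Motivation
  P5: ClassSize <- PeerGroup -> Motivation
Condition 1 (no descendant of ClassSize in the set): holds — descendants of ClassSize are {Motivation}; none are in {}.
Condition 2 (every backdoor path blocked by {}):
  P1: blocked at collider Neighborhood (neither it nor any descendant is in the conditioning set).
  P2: open — no interior node is in the conditioning set.
  P3: open — no interior node is in the conditioning set.
  P4: open — no interior node is in the conditioning set.
  P5: open — no interior node is in the conditioning set.
{} does not satisfy the backdoor criterion.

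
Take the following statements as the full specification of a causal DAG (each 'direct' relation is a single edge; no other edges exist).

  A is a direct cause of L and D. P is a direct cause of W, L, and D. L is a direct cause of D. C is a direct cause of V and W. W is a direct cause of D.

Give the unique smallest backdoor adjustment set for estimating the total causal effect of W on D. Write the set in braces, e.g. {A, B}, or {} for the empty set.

{P}

Variables eligible for adjustment (non-descendants of W, excluding W and D): {A, C, L, P, V}.
Backdoor paths from W to D:
  P1: W <- P -> L <- A -> D
  P2: W <- P -> L -> D
  P3: W <- P -> D
The empty set is not sufficient: P2 (W <- P -> L -> D) has no collider blocking it and no conditioned non-collider, so it is open.
Try {P}:
  P1: blocked at fork node P ∈ conditioning set.
  P2: blocked at fork node P ∈ conditioning set.
  P3: blocked at fork node P ∈ conditioning set.
{P} contains no descendant of W and blocks every backdoor path.
No other singleton works — e.g. {C} leaves P2 open — so {P} is the unique smallest valid adjustment set.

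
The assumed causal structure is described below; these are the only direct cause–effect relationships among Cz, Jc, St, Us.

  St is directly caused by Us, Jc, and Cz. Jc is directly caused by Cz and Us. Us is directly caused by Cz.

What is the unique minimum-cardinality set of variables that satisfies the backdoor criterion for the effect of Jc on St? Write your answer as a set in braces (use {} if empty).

{Cz, Us}

Variables eligible for adjustment (non-descendants of Jc, excluding Jc and St): {Cz, Us}.
Backdoor paths from Jc to St:
  P1: Jc <- Cz -> Us -> St
  P2: Jc <- Cz -> St
  P3: Jc <- Us <- Cz -> St
  P4: Jc <- Us -> St
The empty set is not sufficient: P1 (Jc <- Cz -> Us -> St) has no collider blocking it and no conditioned non-collider, so it is open.
Try {Cz, Us}:
  P1: blocked at fork node Cz ∈ conditioning set.
  P2: blocked at fork node Cz ∈ conditioning set.
  P3: blocked at chain node Us ∈ conditioning set.
  P4: blocked at fork node Us ∈ conditioning set.
{Cz, Us} contains no descendant of Jc and blocks every backdoor path.
Every element of {Cz, Us} is needed (dropping Cz leaves P2 open; dropping Us leaves P4 open), so no proper subset is valid.
Among all size-2 subsets of the eligible variables, only {Cz, Us} blocks every backdoor path, so it is the unique smallest valid adjustment set.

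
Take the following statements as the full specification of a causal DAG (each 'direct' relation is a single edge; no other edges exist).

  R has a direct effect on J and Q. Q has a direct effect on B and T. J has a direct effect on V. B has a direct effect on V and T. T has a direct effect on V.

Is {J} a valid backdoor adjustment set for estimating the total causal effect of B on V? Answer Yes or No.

Backdoor paths from B to V (paths whose first edge points into B):
  P1: B <- Q <- R -> J -> V
  P2: B <- Q -> T -> V
Condition 1 (no descendant of B in the set): holds — descendants of B are {T, V}; none are in {J}.
Condition 2 (every backdoor path blocked by {J}):
  P1: blocked at chain node J ∈ conditioning set.
  P2: open — no interior node is in the conditioning set.
{J} does not satisfy the backdoor criterion.

No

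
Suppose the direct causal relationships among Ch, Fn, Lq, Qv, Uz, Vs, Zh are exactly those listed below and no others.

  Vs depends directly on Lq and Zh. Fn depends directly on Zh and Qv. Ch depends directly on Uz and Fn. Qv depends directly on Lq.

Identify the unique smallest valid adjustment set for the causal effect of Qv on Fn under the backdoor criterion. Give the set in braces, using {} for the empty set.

Variables eligible for adjustment (non-descendants of Qv, excluding Qv and Fn): {Lq, Uz, Vs, Zh}.
Backdoor paths from Qv to Fn:
  P1: Qv <- Lq -> Vs <- Zh -> Fn
Each backdoor path contains an unconditioned collider, so every path is already blocked with the empty conditioning set:
  P1: blocked at collider Vs (neither it nor any descendant is in the conditioning set).
The empty set is therefore the unique smallest valid set.

{}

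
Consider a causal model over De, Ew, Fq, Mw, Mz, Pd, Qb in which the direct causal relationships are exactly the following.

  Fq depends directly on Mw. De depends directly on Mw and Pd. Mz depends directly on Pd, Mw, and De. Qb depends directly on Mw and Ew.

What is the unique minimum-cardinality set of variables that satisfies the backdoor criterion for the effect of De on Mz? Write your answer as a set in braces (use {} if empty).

{Mw, Pd}

Variables eligible for adjustment (non-descendants of De, excluding De and Mz): {Ew, Fq, Mw, Pd, Qb}.
Backdoor paths from De to Mz:
  P1: De <- Pd -> Mz
  P2: De <- Mw -> Mz
The empty set is not sufficient: P1 (De <- Pd -> Mz) has no collider blocking it and no conditioned non-collider, so it is open.
Try {Mw, Pd}:
  P1: blocked at fork node Pd ∈ conditioning set.
  P2: blocked at fork node Mw ∈ conditioning set.
{Mw, Pd} contains no descendant of De and blocks every backdoor path.
Every element of {Mw, Pd} is needed (dropping Mw leaves P2 open; dropping Pd leaves P1 open), so no proper subset is valid.
Among all size-2 subsets of the eligible variables, only {Mw, Pd} blocks every backdoor path, so it is the unique smallest valid adjustment set.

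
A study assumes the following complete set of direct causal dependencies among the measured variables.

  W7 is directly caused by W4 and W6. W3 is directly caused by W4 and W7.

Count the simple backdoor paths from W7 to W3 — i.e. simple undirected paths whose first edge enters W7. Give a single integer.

1

A backdoor path from W7 to W3 is any simple undirected path whose first edge points into W7 (i.e. leaves W7 via a parent).
Parents of W7: {W4, W6}.
Enumerating:
  P1: W7 <- W4 -> W3
That exhausts the simple backdoor paths. Count: 1.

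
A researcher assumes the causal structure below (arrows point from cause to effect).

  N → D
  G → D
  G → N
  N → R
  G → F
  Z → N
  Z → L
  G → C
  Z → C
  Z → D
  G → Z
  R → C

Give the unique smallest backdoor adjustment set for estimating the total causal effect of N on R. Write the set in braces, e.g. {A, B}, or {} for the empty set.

{}

Variables eligible for adjustment (non-descendants of N, excluding N and R): {F, G, L, Z}.
Backdoor paths from N to R:
  P1: N <- G -> Z -> C <- R
  P2: N <- G -> C <- R
  P3: N <- G -> D <- Z -> C <- R
  P4: N <- Z <- G -> C <- R
  P5: N <- Z -> C <- R
  P6: N <- Z -> D <- G -> C <- R
Each backdoor path contains an unconditioned collider, so every path is already blocked with the empty conditioning set:
  P1: blocked at collider C (neither it nor any descendant is in the conditioning set).
  P2: blocked at collider C (neither it nor any descendant is in the conditioning set).
  P3: blocked at collider D (neither it nor any descendant is in the conditioning set).
  P4: blocked at collider C (neither it nor any descendant is in the conditioning set).
  P5: blocked at collider C (neither it nor any descendant is in the conditioning set).
  P6: blocked at collider D (neither it nor any descendant is in the conditioning set).
The empty set is therefore the unique smallest valid set.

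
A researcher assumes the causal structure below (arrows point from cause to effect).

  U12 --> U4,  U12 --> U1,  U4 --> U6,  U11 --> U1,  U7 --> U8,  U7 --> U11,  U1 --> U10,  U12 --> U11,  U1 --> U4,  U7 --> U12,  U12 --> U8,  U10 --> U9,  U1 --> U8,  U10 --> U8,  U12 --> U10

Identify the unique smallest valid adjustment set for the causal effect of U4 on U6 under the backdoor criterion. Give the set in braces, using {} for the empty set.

Variables eligible for adjustment (non-descendants of U4, excluding U4 and U6): {U1, U10, U11, U12, U7, U8, U9}.
Backdoor paths from U4 to U6:
  (none)
With no backdoor paths the empty set already satisfies the criterion, and it is trivially minimal.

{}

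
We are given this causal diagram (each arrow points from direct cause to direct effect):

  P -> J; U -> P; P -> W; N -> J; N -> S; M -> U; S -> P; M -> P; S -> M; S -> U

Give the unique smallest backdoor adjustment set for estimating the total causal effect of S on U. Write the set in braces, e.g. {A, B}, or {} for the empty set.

Variables eligible for adjustment (non-descendants of S, excluding S and U): {N}.
Backdoor paths from S to U:
  P1: S <- N -> J <- P <- M -> U
  P2: S <- N -> J <- P <- U
Each backdoor path contains an unconditioned collider, so every path is already blocked with the empty conditioning set:
  P1: blocked at collider J (neither it nor any descendant is in the conditioning set).
  P2: blocked at collider J (neither it nor any descendant is in the conditioning set).
The empty set is therefore the unique smallest valid set.

{}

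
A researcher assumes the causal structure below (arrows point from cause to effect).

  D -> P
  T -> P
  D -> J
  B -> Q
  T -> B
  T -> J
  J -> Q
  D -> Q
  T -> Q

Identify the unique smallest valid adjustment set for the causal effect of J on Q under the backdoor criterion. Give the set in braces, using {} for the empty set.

Variables eligible for adjustment (non-descendants of J, excluding J and Q): {B, D, P, T}.
Backdoor paths from J to Q:
  P1: J <- T -> B -> Q
  P2: J <- T -> P <- D -> Q
  P3: J <- T -> Q
  P4: J <- D -> P <- T -> B -> Q
  P5: J <- D -> P <- T -> Q
  P6: J <- D -> Q
The empty set is not sufficient: P1 (J <- T -> B -> Q) has no collider blocking it and no conditioned non-collider, so it is open.
Try {D, T}:
  P1: blocked at fork node T ∈ conditioning set.
  P2: blocked at fork node T ∈ conditioning set.
  P3: blocked at fork node T ∈ conditioning set.
  P4: blocked at fork node D ∈ conditioning set.
  P5: blocked at fork node D ∈ conditioning set.
  P6: blocked at fork node D ∈ conditioning set.
{D, T} contains no descendant of J and blocks every backdoor path.
Every element of {D, T} is needed (dropping D leaves P6 open; dropping T leaves P1 open), so no proper subset is valid.
Among all size-2 subsets of the eligible variables, only {D, T} blocks every backdoor path, so it is the unique smallest valid adjustment set.

{D, T}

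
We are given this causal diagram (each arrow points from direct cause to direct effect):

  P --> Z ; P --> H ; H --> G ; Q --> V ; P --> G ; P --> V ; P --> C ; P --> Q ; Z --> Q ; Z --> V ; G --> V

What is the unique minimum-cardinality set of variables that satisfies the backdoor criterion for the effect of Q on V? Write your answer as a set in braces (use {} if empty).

{P, Z}

Variables eligible for adjustment (non-descendants of Q, excluding Q and V): {C, G, H, P, Z}.
Backdoor paths from Q to V:
  P1: Q <- P -> H -> G -> V
  P2: Q <- P -> G -> V
  P3: Q <- P -> Z -> V
  P4: Q <- P -> V
  P5: Q <- Z <- P -> H -> G -> V
  P6: Q <- Z <- P -> G -> V
  P7: Q <- Z <- P -> V
  P8: Q <- Z -> V
The empty set is not sufficient: P1 (Q <- P -> H -> G -> V) has no collider blocking it and no conditioned non-collider, so it is open.
Try {P, Z}:
  P1: blocked at fork node P ∈ conditioning set.
  P2: blocked at fork node P ∈ conditioning set.
  P3: blocked at fork node P ∈ conditioning set.
  P4: blocked at fork node P ∈ conditioning set.
  P5: blocked at chain node Z ∈ conditioning set.
  P6: blocked at chain node Z ∈ conditioning set.
  P7: blocked at chain node Z ∈ conditioning set.
  P8: blocked at fork node Z ∈ conditioning set.
{P, Z} contains no descendant of Q and blocks every backdoor path.
Every element of {P, Z} is needed (dropping P leaves P1 open; dropping Z leaves P8 open), so no proper subset is valid.
Among all size-2 subsets of the eligible variables, only {P, Z} blocks every backdoor path, so it is the unique smallest valid adjustment set.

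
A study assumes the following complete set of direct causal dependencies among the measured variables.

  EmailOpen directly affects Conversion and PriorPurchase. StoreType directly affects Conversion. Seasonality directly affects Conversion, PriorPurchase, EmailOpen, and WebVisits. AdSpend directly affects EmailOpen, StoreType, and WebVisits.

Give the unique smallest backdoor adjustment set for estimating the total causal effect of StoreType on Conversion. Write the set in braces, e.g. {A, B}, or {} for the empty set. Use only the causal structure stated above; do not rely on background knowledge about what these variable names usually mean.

Variables eligible for adjustment (non-descendants of StoreType, excluding StoreType and Conversion): {AdSpend, EmailOpen, PriorPurchase, Seasonality, WebVisits}.
Backdoor paths from StoreType to Conversion:
  P1: StoreType <- AdSpend -> EmailOpen <- Seasonality -> Conversion
  P2: StoreType <- AdSpend -> EmailOpen -> Conversion
  P3: StoreType <- AdSpend -> EmailOpen -> PriorPurchase <- Seasonality -> Conversion
  P4: StoreType <- AdSpend -> WebVisits <- Seasonality -> EmailOpen -> Conversion
  P5: StoreType <- AdSpend -> WebVisits <- Seasonality -> Conversion
  P6: StoreType <- AdSpend -> WebVisits <- Seasonality -> PriorPurchase <- EmailOpen -> Conversion
The empty set is not sufficient: P2 (StoreType <- AdSpend -> EmailOpen -> Conversion) has no collider blocking it and no conditioned non-collider, so it is open.
Try {AdSpend}:
  P1: blocked at fork node AdSpend ∈ conditioning set.
  P2: blocked at fork node AdSpend ∈ conditioning set.
  P3: blocked at fork node AdSpend ∈ conditioning set.
  P4: blocked at fork node AdSpend ∈ conditioning set.
  P5: blocked at fork node AdSpend ∈ conditioning set.
  P6: blocked at fork node AdSpend ∈ conditioning set.
{AdSpend} contains no descendant of StoreType and blocks every backdoor path.
No other singleton works — e.g. {Seasonality} leaves P2 open — so {AdSpend} is the unique smallest valid adjustment set.

{AdSpend}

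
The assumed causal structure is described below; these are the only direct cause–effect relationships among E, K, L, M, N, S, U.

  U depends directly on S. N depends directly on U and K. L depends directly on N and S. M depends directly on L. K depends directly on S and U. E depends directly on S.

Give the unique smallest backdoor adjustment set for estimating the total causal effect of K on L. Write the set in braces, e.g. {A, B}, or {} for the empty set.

Variables eligible for adjustment (non-descendants of K, excluding K and L): {E, S, U}.
Backdoor paths from K to L:
  P1: K <- S -> U -> N -> L
  P2: K <- S -> L
  P3: K <- U <- S -> L
  P4: K <- U -> N -> L
The empty set is not sufficient: P1 (K <- S -> U -> N -> L) has no collider blocking it and no conditioned non-collider, so it is open.
Try {S, U}:
  P1: blocked at fork node S ∈ conditioning set.
  P2: blocked at fork node S ∈ conditioning set.
  P3: blocked at chain node U ∈ conditioning set.
  P4: blocked at fork node U ∈ conditioning set.
{S, U} contains no descendant of K and blocks every backdoor path.
Every element of {S, U} is needed (dropping S leaves P2 open; dropping U leaves P4 open), so no proper subset is valid.
Among all size-2 subsets of the eligible variables, only {S, U} blocks every backdoor path, so it is the unique smallest valid adjustment set.

{S, U}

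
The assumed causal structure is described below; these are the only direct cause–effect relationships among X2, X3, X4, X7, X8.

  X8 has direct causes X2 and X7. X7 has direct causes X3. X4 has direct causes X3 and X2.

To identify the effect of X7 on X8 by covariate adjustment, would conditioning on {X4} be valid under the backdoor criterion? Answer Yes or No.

No

Backdoor paths from X7 to X8 (paths whose first edge points into X7):
  P1: X7 <- X3 -> X4 <- X2 -> X8
Condition 1 (no descendant of X7 in the set): holds — descendants of X7 are {X8}; none are in {X4}.
Condition 2 (every backdoor path blocked by {X4}):
  P1: open — collider(s) X4 are conditioned on (or have a conditioned descendant) and no non-collider on the path is in the set.
{X4} does not satisfy the backdoor criterion.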